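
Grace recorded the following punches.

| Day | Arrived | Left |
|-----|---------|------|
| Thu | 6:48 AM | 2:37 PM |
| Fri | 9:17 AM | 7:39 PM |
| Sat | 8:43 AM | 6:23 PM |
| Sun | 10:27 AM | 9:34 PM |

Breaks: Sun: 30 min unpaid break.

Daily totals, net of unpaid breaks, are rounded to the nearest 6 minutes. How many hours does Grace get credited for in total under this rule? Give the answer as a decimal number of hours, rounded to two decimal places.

Thu: 6:48 AM–2:37 PM = 7 h 49 min → rounds to 7 h 48 min
Fri: 9:17 AM–7:39 PM = 10 h 22 min → rounds to 10 h 24 min
Sat: 8:43 AM–6:23 PM = 9 h 40 min → rounds to 9 h 42 min
Sun: 10:27 AM–9:34 PM = 11 h 7 min − 30 min = 10 h 37 min → rounds to 10 h 36 min
Total credited: 38 h 30 min.

38.50 hours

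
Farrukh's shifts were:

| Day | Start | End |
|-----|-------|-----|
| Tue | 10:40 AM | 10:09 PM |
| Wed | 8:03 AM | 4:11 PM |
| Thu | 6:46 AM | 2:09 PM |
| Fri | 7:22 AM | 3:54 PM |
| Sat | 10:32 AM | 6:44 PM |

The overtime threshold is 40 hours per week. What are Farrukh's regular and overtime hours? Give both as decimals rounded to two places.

Regular 40.00 hours, overtime 3.73 hours

Tue: 10:40 AM–10:09 PM = 11 h 29 min
Wed: 8:03 AM–4:11 PM = 8 h 8 min
Thu: 6:46 AM–2:09 PM = 7 h 23 min
Fri: 7:22 AM–3:54 PM = 8 h 32 min
Sat: 10:32 AM–6:44 PM = 8 h 12 min
Total worked: 43 h 44 min = 43.73 h.
Threshold 40 h → overtime 3 h 44 min, regular 40 h 0 min.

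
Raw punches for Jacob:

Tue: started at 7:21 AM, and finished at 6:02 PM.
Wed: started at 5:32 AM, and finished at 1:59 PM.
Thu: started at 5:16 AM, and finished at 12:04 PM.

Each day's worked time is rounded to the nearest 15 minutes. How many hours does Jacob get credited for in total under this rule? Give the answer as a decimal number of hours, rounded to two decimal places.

26.00 hours

Tue: 7:21 AM–6:02 PM = 10 h 41 min → rounds to 10 h 45 min
Wed: 5:32 AM–1:59 PM = 8 h 27 min → rounds to 8 h 30 min
Thu: 5:16 AM–12:04 PM = 6 h 48 min → rounds to 6 h 45 min
Total credited: 26 h 0 min.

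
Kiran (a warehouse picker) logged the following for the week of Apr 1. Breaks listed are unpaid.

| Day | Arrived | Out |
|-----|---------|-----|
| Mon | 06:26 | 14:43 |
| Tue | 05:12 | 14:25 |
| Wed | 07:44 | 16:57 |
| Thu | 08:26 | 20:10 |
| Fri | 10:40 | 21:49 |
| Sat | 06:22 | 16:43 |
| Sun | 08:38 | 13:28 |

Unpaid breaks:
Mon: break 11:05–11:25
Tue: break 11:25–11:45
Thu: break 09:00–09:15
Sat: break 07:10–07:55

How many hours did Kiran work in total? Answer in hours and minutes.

Mon: 06:26–14:43 = 8 h 17 min; less 20 min break → 7 h 57 min
Tue: 05:12–14:25 = 9 h 13 min; less 20 min break → 8 h 53 min
Wed: 07:44–16:57 = 9 h 13 min
Thu: 08:26–20:10 = 11 h 44 min; less 15 min break → 11 h 29 min
Fri: 10:40–21:49 = 11 h 9 min
Sat: 06:22–16:43 = 10 h 21 min; less 45 min break → 9 h 36 min
Sun: 08:38–13:28 = 4 h 50 min
Total: 7 h 57 min + 8 h 53 min + 9 h 13 min + 11 h 29 min + 11 h 9 min + 9 h 36 min + 4 h 50 min = 63 h 7 min.

63 h 7 min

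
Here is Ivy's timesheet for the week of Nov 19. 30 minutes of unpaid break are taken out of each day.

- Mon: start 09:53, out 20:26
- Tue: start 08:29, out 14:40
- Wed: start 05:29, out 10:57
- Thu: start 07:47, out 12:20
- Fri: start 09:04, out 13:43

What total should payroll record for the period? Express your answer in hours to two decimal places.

28.90 hours

Mon: 09:53–20:26 = 10 h 33 min; less 30 min break → 10 h 3 min
Tue: 08:29–14:40 = 6 h 11 min; less 30 min break → 5 h 41 min
Wed: 05:29–10:57 = 5 h 28 min; less 30 min break → 4 h 58 min
Thu: 07:47–12:20 = 4 h 33 min; less 30 min break → 4 h 3 min
Fri: 09:04–13:43 = 4 h 39 min; less 30 min break → 4 h 9 min
Total: 10 h 3 min + 5 h 41 min + 4 h 58 min + 4 h 3 min + 4 h 9 min = 28 h 54 min.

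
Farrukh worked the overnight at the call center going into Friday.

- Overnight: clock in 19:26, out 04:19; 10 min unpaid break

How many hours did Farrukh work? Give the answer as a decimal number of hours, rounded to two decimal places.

8.72 hours

Overnight: 19:26 → midnight = 4 h 34 min; midnight → 04:19 = 4 h 19 min; span 8 h 53 min; less 10 min break → 8 h 43 min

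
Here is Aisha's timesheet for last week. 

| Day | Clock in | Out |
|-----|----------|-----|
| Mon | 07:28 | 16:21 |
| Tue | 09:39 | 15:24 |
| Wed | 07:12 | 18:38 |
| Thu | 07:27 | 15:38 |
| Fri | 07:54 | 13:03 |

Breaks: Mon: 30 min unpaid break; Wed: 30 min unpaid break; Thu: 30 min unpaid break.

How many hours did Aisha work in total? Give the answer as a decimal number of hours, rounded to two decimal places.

37.90 hours

Mon: 07:28–16:21 = 8 h 53 min; less 30 min break → 8 h 23 min
Tue: 09:39–15:24 = 5 h 45 min
Wed: 07:12–18:38 = 11 h 26 min; less 30 min break → 10 h 56 min
Thu: 07:27–15:38 = 8 h 11 min; less 30 min break → 7 h 41 min
Fri: 07:54–13:03 = 5 h 9 min
Total: 8 h 23 min + 5 h 45 min + 10 h 56 min + 7 h 41 min + 5 h 9 min = 37 h 54 min.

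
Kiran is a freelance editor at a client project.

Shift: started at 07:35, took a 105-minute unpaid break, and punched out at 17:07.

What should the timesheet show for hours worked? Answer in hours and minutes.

Shift: 07:35–17:07 = 9 h 32 min; less 105 min break → 7 h 47 min

7 h 47 min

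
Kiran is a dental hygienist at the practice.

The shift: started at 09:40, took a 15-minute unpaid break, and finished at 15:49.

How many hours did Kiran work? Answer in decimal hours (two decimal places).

5.90 hours

The shift: 09:40–15:49 = 6 h 9 min; less 15 min break → 5 h 54 min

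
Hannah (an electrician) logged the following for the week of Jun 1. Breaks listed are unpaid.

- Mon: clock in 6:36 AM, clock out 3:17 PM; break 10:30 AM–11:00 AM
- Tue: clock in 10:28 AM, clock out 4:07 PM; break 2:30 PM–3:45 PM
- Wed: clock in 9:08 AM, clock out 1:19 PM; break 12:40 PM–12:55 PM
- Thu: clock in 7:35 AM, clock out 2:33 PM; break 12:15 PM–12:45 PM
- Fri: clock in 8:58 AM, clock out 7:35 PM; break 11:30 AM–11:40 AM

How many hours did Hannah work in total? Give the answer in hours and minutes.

Mon: 6:36 AM–3:17 PM = 8 h 41 min; less 30 min break → 8 h 11 min
Tue: 10:28 AM–4:07 PM = 5 h 39 min; less 75 min break → 4 h 24 min
Wed: 9:08 AM–1:19 PM = 4 h 11 min; less 15 min break → 3 h 56 min
Thu: 7:35 AM–2:33 PM = 6 h 58 min; less 30 min break → 6 h 28 min
Fri: 8:58 AM–7:35 PM = 10 h 37 min; less 10 min break → 10 h 27 min
Total: 8 h 11 min + 4 h 24 min + 3 h 56 min + 6 h 28 min + 10 h 27 min = 33 h 26 min.

33 h 26 min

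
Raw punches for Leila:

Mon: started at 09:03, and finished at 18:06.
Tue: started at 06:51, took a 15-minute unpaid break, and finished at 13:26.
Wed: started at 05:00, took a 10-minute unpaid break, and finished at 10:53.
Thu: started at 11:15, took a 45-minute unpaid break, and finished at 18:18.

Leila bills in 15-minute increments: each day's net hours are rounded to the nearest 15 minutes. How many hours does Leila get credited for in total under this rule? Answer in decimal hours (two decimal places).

27.25 hours

Mon: 09:03–18:06 = 9 h 3 min → rounds to 9 h 0 min
Tue: 06:51–13:26 = 6 h 35 min − 15 min = 6 h 20 min → rounds to 6 h 15 min
Wed: 05:00–10:53 = 5 h 53 min − 10 min = 5 h 43 min → rounds to 5 h 45 min
Thu: 11:15–18:18 = 7 h 3 min − 45 min = 6 h 18 min → rounds to 6 h 15 min
Total credited: 27 h 15 min.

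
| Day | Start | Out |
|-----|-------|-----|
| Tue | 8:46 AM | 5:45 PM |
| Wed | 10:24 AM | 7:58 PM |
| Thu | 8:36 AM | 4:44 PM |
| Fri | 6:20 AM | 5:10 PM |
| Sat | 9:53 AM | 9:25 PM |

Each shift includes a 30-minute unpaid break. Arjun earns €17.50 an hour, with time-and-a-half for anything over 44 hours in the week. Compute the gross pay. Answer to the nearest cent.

Tue: 8:46 AM–5:45 PM = 8 h 59 min; less 30 min break → 8 h 29 min
Wed: 10:24 AM–7:58 PM = 9 h 34 min; less 30 min break → 9 h 4 min
Thu: 8:36 AM–4:44 PM = 8 h 8 min; less 30 min break → 7 h 38 min
Fri: 6:20 AM–5:10 PM = 10 h 50 min; less 30 min break → 10 h 20 min
Sat: 9:53 AM–9:25 PM = 11 h 32 min; less 30 min break → 11 h 2 min
Total worked: 46 h 33 min = 2793 min.
Regular 44 h 0 min = 2640 min at €17.50/h; overtime 2 h 33 min = 153 min at €26.25/h.
Pay = (2640 × €17.50 + 153 × €26.25) ÷ 60 = €836.94.

€836.94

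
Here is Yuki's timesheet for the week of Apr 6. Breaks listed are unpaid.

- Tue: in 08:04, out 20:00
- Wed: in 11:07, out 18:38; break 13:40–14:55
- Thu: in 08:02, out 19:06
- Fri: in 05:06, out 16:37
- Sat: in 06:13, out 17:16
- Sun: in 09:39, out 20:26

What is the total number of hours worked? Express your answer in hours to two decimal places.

62.62 hours

Tue: 08:04–20:00 = 11 h 56 min
Wed: 11:07–18:38 = 7 h 31 min; less 75 min break → 6 h 16 min
Thu: 08:02–19:06 = 11 h 4 min
Fri: 05:06–16:37 = 11 h 31 min
Sat: 06:13–17:16 = 11 h 3 min
Sun: 09:39–20:26 = 10 h 47 min
Total: 11 h 56 min + 6 h 16 min + 11 h 4 min + 11 h 31 min + 11 h 3 min + 10 h 47 min = 62 h 37 min.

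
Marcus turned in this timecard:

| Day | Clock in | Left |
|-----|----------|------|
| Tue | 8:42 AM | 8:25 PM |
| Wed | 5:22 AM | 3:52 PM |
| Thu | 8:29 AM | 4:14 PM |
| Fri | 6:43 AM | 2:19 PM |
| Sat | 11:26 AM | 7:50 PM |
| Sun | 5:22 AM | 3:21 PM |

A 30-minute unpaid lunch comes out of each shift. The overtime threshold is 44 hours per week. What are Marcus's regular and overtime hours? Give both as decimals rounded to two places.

Tue: 8:42 AM–8:25 PM = 11 h 43 min; less 30 min break → 11 h 13 min
Wed: 5:22 AM–3:52 PM = 10 h 30 min; less 30 min break → 10 h 0 min
Thu: 8:29 AM–4:14 PM = 7 h 45 min; less 30 min break → 7 h 15 min
Fri: 6:43 AM–2:19 PM = 7 h 36 min; less 30 min break → 7 h 6 min
Sat: 11:26 AM–7:50 PM = 8 h 24 min; less 30 min break → 7 h 54 min
Sun: 5:22 AM–3:21 PM = 9 h 59 min; less 30 min break → 9 h 29 min
Total worked: 52 h 57 min = 52.95 h.
Threshold 44 h → overtime 8 h 57 min, regular 44 h 0 min.

Regular 44.00 hours, overtime 8.95 hours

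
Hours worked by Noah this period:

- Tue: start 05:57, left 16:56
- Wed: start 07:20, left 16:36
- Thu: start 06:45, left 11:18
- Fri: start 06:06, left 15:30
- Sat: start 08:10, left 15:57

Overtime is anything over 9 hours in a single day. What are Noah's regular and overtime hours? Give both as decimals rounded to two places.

Tue: 05:57–16:56 = 10 h 59 min
Wed: 07:20–16:36 = 9 h 16 min
Thu: 06:45–11:18 = 4 h 33 min
Fri: 06:06–15:30 = 9 h 24 min
Sat: 08:10–15:57 = 7 h 47 min
Tue reg 9 h 0 min / OT 1 h 59 min; Wed reg 9 h 0 min / OT 0 h 16 min; Thu reg 4 h 33 min / OT 0 h 0 min; Fri reg 9 h 0 min / OT 0 h 24 min; Sat reg 7 h 47 min / OT 0 h 0 min.
Totals: regular 39 h 20 min, overtime 2 h 39 min.

Regular 39.33 hours, overtime 2.65 hours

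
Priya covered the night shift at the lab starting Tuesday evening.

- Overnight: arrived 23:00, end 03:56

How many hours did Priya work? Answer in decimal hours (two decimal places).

Overnight: 23:00 → midnight = 1 h 0 min; midnight → 03:56 = 3 h 56 min; span 4 h 56 min

4.93 hours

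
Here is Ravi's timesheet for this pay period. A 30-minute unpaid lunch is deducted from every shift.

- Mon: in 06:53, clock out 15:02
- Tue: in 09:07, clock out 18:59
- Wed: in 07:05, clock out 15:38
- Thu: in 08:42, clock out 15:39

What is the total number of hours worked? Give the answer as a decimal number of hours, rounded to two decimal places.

31.52 hours

Mon: 06:53–15:02 = 8 h 9 min; less 30 min break → 7 h 39 min
Tue: 09:07–18:59 = 9 h 52 min; less 30 min break → 9 h 22 min
Wed: 07:05–15:38 = 8 h 33 min; less 30 min break → 8 h 3 min
Thu: 08:42–15:39 = 6 h 57 min; less 30 min break → 6 h 27 min
Total: 7 h 39 min + 9 h 22 min + 8 h 3 min + 6 h 27 min = 31 h 31 min.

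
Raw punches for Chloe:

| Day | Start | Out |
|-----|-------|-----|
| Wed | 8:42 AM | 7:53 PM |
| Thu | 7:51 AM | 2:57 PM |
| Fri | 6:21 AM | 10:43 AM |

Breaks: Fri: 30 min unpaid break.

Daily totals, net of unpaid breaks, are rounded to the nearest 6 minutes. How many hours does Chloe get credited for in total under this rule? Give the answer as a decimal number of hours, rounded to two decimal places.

22.20 hours

Wed: 8:42 AM–7:53 PM = 11 h 11 min → rounds to 11 h 12 min
Thu: 7:51 AM–2:57 PM = 7 h 6 min → rounds to 7 h 6 min
Fri: 6:21 AM–10:43 AM = 4 h 22 min − 30 min = 3 h 52 min → rounds to 3 h 54 min
Total credited: 22 h 12 min.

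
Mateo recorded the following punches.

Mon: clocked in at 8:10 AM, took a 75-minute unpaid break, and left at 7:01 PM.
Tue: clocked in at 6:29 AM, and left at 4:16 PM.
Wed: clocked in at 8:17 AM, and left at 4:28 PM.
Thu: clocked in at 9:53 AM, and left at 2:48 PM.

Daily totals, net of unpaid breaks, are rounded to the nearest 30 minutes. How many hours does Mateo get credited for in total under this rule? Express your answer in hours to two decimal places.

32.50 hours

Mon: 8:10 AM–7:01 PM = 10 h 51 min − 75 min = 9 h 36 min → rounds to 9 h 30 min
Tue: 6:29 AM–4:16 PM = 9 h 47 min → rounds to 10 h 0 min
Wed: 8:17 AM–4:28 PM = 8 h 11 min → rounds to 8 h 0 min
Thu: 9:53 AM–2:48 PM = 4 h 55 min → rounds to 5 h 0 min
Total credited: 32 h 30 min.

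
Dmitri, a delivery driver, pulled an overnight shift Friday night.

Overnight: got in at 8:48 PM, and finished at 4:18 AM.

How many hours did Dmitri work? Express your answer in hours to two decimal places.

7.50 hours

Overnight: 8:48 PM → midnight = 3 h 12 min; midnight → 4:18 AM = 4 h 18 min; span 7 h 30 min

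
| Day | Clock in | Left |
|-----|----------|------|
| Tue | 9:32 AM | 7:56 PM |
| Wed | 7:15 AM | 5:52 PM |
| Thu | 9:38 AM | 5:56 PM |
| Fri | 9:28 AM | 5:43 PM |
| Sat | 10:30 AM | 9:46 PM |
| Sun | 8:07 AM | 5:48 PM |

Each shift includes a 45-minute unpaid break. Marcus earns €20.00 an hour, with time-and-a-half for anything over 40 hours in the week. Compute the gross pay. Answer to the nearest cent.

€1220.50

Tue: 9:32 AM–7:56 PM = 10 h 24 min; less 45 min break → 9 h 39 min
Wed: 7:15 AM–5:52 PM = 10 h 37 min; less 45 min break → 9 h 52 min
Thu: 9:38 AM–5:56 PM = 8 h 18 min; less 45 min break → 7 h 33 min
Fri: 9:28 AM–5:43 PM = 8 h 15 min; less 45 min break → 7 h 30 min
Sat: 10:30 AM–9:46 PM = 11 h 16 min; less 45 min break → 10 h 31 min
Sun: 8:07 AM–5:48 PM = 9 h 41 min; less 45 min break → 8 h 56 min
Total worked: 54 h 1 min = 3241 min.
Regular 40 h 0 min = 2400 min at €20.00/h; overtime 14 h 1 min = 841 min at €30.00/h.
Pay = (2400 × €20.00 + 841 × €30.00) ÷ 60 = €1220.50.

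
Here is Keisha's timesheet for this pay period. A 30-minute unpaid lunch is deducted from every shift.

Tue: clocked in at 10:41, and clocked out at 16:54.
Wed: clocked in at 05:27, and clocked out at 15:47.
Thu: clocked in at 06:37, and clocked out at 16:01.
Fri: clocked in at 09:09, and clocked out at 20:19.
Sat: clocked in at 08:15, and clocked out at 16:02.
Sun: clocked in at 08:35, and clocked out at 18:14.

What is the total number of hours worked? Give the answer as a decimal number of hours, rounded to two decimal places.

51.55 hours

Tue: 10:41–16:54 = 6 h 13 min; less 30 min break → 5 h 43 min
Wed: 05:27–15:47 = 10 h 20 min; less 30 min break → 9 h 50 min
Thu: 06:37–16:01 = 9 h 24 min; less 30 min break → 8 h 54 min
Fri: 09:09–20:19 = 11 h 10 min; less 30 min break → 10 h 40 min
Sat: 08:15–16:02 = 7 h 47 min; less 30 min break → 7 h 17 min
Sun: 08:35–18:14 = 9 h 39 min; less 30 min break → 9 h 9 min
Total: 5 h 43 min + 9 h 50 min + 8 h 54 min + 10 h 40 min + 7 h 17 min + 9 h 9 min = 51 h 33 min.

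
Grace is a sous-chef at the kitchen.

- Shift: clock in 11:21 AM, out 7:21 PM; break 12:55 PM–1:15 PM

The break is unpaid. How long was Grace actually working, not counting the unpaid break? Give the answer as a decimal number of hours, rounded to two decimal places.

7.67 hours

Shift: 11:21 AM–7:21 PM = 8 h 0 min; less 20 min break → 7 h 40 min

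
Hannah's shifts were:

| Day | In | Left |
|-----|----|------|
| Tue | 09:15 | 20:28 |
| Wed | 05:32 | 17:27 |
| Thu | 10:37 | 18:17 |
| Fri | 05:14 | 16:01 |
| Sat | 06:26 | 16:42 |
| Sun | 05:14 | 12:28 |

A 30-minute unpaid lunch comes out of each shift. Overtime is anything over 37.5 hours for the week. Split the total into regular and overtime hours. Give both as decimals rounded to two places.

Tue: 09:15–20:28 = 11 h 13 min; less 30 min break → 10 h 43 min
Wed: 05:32–17:27 = 11 h 55 min; less 30 min break → 11 h 25 min
Thu: 10:37–18:17 = 7 h 40 min; less 30 min break → 7 h 10 min
Fri: 05:14–16:01 = 10 h 47 min; less 30 min break → 10 h 17 min
Sat: 06:26–16:42 = 10 h 16 min; less 30 min break → 9 h 46 min
Sun: 05:14–12:28 = 7 h 14 min; less 30 min break → 6 h 44 min
Total worked: 56 h 5 min = 56.08 h.
Threshold 37.5 h → overtime 18 h 35 min, regular 37 h 30 min.

Regular 37.50 hours, overtime 18.58 hours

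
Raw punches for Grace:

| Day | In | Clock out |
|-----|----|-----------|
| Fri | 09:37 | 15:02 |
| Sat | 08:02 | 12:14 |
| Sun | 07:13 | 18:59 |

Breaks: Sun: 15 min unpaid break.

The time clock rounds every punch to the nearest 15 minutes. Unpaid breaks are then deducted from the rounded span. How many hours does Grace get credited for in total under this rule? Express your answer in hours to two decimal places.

Fri: in 09:37→09:30, out 15:02→15:00; 5 h 30 min
Sat: in 08:02→08:00, out 12:14→12:15; 4 h 15 min
Sun: in 07:13→07:15, out 18:59→19:00; 11 h 45 min − 15 min = 11 h 30 min
Total credited: 21 h 15 min.

21.25 hours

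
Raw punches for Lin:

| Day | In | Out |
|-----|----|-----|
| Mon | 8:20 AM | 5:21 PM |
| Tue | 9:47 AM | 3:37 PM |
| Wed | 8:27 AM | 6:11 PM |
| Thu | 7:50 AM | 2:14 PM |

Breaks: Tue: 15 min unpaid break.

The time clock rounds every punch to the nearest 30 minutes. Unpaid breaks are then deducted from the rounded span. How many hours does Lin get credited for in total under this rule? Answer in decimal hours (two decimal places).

Mon: in 8:20 AM→8:30 AM, out 5:21 PM→5:30 PM; 9 h 0 min
Tue: in 9:47 AM→10:00 AM, out 3:37 PM→3:30 PM; 5 h 30 min − 15 min = 5 h 15 min
Wed: in 8:27 AM→8:30 AM, out 6:11 PM→6:00 PM; 9 h 30 min
Thu: in 7:50 AM→8:00 AM, out 2:14 PM→2:00 PM; 6 h 0 min
Total credited: 29 h 45 min.

29.75 hours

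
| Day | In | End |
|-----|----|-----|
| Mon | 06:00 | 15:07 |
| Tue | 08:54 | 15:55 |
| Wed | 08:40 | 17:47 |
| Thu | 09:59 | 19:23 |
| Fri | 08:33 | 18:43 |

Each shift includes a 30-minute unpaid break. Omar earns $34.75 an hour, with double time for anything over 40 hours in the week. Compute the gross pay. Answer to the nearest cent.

$1551.01

Mon: 06:00–15:07 = 9 h 7 min; less 30 min break → 8 h 37 min
Tue: 08:54–15:55 = 7 h 1 min; less 30 min break → 6 h 31 min
Wed: 08:40–17:47 = 9 h 7 min; less 30 min break → 8 h 37 min
Thu: 09:59–19:23 = 9 h 24 min; less 30 min break → 8 h 54 min
Fri: 08:33–18:43 = 10 h 10 min; less 30 min break → 9 h 40 min
Total worked: 42 h 19 min = 2539 min.
Regular 40 h 0 min = 2400 min at $34.75/h; overtime 2 h 19 min = 139 min at $69.50/h.
Pay = (2400 × $34.75 + 139 × $69.50) ÷ 60 = $1551.01.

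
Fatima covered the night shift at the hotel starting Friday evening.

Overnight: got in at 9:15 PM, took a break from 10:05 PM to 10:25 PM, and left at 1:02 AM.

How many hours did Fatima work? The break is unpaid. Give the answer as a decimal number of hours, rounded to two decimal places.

3.45 hours

Overnight: 9:15 PM → midnight = 2 h 45 min; midnight → 1:02 AM = 1 h 2 min; span 3 h 47 min; less 20 min break → 3 h 27 min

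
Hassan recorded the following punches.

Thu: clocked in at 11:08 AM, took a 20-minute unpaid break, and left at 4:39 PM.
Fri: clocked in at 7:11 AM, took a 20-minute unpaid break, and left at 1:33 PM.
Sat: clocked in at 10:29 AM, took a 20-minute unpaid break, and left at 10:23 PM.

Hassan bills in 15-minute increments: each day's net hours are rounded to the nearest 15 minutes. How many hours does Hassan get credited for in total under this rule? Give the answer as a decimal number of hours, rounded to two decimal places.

Thu: 11:08 AM–4:39 PM = 5 h 31 min − 20 min = 5 h 11 min → rounds to 5 h 15 min
Fri: 7:11 AM–1:33 PM = 6 h 22 min − 20 min = 6 h 2 min → rounds to 6 h 0 min
Sat: 10:29 AM–10:23 PM = 11 h 54 min − 20 min = 11 h 34 min → rounds to 11 h 30 min
Total credited: 22 h 45 min.

22.75 hours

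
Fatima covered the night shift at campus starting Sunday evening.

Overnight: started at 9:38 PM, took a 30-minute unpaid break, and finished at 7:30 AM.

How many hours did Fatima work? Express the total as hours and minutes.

Overnight: 9:38 PM → midnight = 2 h 22 min; midnight → 7:30 AM = 7 h 30 min; span 9 h 52 min; less 30 min break → 9 h 22 min

9 h 22 min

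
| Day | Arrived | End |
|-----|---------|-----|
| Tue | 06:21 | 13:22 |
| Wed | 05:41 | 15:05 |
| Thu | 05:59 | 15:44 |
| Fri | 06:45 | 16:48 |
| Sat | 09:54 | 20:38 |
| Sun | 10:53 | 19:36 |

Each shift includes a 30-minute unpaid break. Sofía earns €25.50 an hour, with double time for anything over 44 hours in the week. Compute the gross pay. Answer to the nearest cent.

Tue: 06:21–13:22 = 7 h 1 min; less 30 min break → 6 h 31 min
Wed: 05:41–15:05 = 9 h 24 min; less 30 min break → 8 h 54 min
Thu: 05:59–15:44 = 9 h 45 min; less 30 min break → 9 h 15 min
Fri: 06:45–16:48 = 10 h 3 min; less 30 min break → 9 h 33 min
Sat: 09:54–20:38 = 10 h 44 min; less 30 min break → 10 h 14 min
Sun: 10:53–19:36 = 8 h 43 min; less 30 min break → 8 h 13 min
Total worked: 52 h 40 min = 3160 min.
Regular 44 h 0 min = 2640 min at €25.50/h; overtime 8 h 40 min = 520 min at €51.00/h.
Pay = (2640 × €25.50 + 520 × €51.00) ÷ 60 = €1564.00.

€1564.00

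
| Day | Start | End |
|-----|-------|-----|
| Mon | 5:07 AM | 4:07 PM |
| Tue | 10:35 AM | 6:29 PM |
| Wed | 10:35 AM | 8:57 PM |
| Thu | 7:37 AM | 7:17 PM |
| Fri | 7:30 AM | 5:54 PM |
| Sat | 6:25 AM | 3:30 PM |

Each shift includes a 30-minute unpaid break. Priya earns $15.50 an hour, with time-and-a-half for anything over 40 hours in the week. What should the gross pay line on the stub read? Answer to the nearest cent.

$1024.94

Mon: 5:07 AM–4:07 PM = 11 h 0 min; less 30 min break → 10 h 30 min
Tue: 10:35 AM–6:29 PM = 7 h 54 min; less 30 min break → 7 h 24 min
Wed: 10:35 AM–8:57 PM = 10 h 22 min; less 30 min break → 9 h 52 min
Thu: 7:37 AM–7:17 PM = 11 h 40 min; less 30 min break → 11 h 10 min
Fri: 7:30 AM–5:54 PM = 10 h 24 min; less 30 min break → 9 h 54 min
Sat: 6:25 AM–3:30 PM = 9 h 5 min; less 30 min break → 8 h 35 min
Total worked: 57 h 25 min = 3445 min.
Regular 40 h 0 min = 2400 min at $15.50/h; overtime 17 h 25 min = 1045 min at $23.25/h.
Pay = (2400 × $15.50 + 1045 × $23.25) ÷ 60 = $1024.94.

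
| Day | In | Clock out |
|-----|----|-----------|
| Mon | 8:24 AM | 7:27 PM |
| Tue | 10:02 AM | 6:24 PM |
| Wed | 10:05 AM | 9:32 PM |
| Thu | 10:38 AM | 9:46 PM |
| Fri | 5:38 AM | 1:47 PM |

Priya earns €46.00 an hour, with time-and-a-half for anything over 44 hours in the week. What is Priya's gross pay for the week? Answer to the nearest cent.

Mon: 8:24 AM–7:27 PM = 11 h 3 min
Tue: 10:02 AM–6:24 PM = 8 h 22 min
Wed: 10:05 AM–9:32 PM = 11 h 27 min
Thu: 10:38 AM–9:46 PM = 11 h 8 min
Fri: 5:38 AM–1:47 PM = 8 h 9 min
Total worked: 50 h 9 min = 3009 min.
Regular 44 h 0 min = 2640 min at €46.00/h; overtime 6 h 9 min = 369 min at €69.00/h.
Pay = (2640 × €46.00 + 369 × €69.00) ÷ 60 = €2448.35.

€2448.35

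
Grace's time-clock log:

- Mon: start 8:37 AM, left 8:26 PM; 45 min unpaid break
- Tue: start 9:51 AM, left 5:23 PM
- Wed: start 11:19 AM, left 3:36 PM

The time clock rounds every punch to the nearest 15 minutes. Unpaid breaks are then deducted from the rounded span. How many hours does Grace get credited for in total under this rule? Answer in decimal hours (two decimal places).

Mon: in 8:37 AM→8:30 AM, out 8:26 PM→8:30 PM; 12 h 0 min − 45 min = 11 h 15 min
Tue: in 9:51 AM→9:45 AM, out 5:23 PM→5:30 PM; 7 h 45 min
Wed: in 11:19 AM→11:15 AM, out 3:36 PM→3:30 PM; 4 h 15 min
Total credited: 23 h 15 min.

23.25 hours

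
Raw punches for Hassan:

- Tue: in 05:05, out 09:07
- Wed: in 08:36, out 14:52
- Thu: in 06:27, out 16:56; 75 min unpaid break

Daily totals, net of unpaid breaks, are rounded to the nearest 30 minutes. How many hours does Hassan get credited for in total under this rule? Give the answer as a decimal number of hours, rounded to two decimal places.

Tue: 05:05–09:07 = 4 h 2 min → rounds to 4 h 0 min
Wed: 08:36–14:52 = 6 h 16 min → rounds to 6 h 30 min
Thu: 06:27–16:56 = 10 h 29 min − 75 min = 9 h 14 min → rounds to 9 h 0 min
Total credited: 19 h 30 min.

19.50 hours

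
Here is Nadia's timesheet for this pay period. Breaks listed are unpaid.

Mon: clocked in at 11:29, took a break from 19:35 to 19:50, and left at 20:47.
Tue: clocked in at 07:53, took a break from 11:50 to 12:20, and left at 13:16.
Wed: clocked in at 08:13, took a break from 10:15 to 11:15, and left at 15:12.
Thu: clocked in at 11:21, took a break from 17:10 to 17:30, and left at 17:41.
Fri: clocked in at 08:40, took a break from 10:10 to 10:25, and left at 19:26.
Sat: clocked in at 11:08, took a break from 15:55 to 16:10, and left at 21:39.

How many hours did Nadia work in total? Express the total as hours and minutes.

46 h 42 min

Mon: 11:29–20:47 = 9 h 18 min; less 15 min break → 9 h 3 min
Tue: 07:53–13:16 = 5 h 23 min; less 30 min break → 4 h 53 min
Wed: 08:13–15:12 = 6 h 59 min; less 60 min break → 5 h 59 min
Thu: 11:21–17:41 = 6 h 20 min; less 20 min break → 6 h 0 min
Fri: 08:40–19:26 = 10 h 46 min; less 15 min break → 10 h 31 min
Sat: 11:08–21:39 = 10 h 31 min; less 15 min break → 10 h 16 min
Total: 9 h 3 min + 4 h 53 min + 5 h 59 min + 6 h 0 min + 10 h 31 min + 10 h 16 min = 46 h 42 min.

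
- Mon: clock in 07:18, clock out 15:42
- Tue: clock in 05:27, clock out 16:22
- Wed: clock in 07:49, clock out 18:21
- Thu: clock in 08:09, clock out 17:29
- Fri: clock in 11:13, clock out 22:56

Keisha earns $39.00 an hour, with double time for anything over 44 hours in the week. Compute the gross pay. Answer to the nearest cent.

Mon: 07:18–15:42 = 8 h 24 min
Tue: 05:27–16:22 = 10 h 55 min
Wed: 07:49–18:21 = 10 h 32 min
Thu: 08:09–17:29 = 9 h 20 min
Fri: 11:13–22:56 = 11 h 43 min
Total worked: 50 h 54 min = 3054 min.
Regular 44 h 0 min = 2640 min at $39.00/h; overtime 6 h 54 min = 414 min at $78.00/h.
Pay = (2640 × $39.00 + 414 × $78.00) ÷ 60 = $2254.20.

$2254.20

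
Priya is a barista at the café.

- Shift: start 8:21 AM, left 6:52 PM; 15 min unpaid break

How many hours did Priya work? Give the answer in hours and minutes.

Shift: 8:21 AM–6:52 PM = 10 h 31 min; less 15 min break → 10 h 16 min

10 h 16 min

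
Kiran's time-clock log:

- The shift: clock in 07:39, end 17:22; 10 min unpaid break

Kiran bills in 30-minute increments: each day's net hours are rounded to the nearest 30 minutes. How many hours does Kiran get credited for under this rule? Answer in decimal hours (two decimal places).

9.50 hours

The shift: 07:39–17:22 = 9 h 43 min − 10 min = 9 h 33 min → rounds to 9 h 30 min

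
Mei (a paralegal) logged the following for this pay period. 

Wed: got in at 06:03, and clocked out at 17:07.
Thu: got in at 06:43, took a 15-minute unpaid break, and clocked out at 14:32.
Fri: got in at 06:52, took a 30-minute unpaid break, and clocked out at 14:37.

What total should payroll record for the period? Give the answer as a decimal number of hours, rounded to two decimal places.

25.88 hours

Wed: 06:03–17:07 = 11 h 4 min
Thu: 06:43–14:32 = 7 h 49 min; less 15 min break → 7 h 34 min
Fri: 06:52–14:37 = 7 h 45 min; less 30 min break → 7 h 15 min
Total: 11 h 4 min + 7 h 34 min + 7 h 15 min = 25 h 53 min.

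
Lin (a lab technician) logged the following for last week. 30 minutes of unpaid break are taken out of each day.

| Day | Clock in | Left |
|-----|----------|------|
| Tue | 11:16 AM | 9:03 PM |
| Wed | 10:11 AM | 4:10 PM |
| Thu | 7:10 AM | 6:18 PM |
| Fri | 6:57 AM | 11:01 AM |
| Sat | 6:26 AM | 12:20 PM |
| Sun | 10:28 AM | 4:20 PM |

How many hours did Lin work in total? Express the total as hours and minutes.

39 h 44 min

Tue: 11:16 AM–9:03 PM = 9 h 47 min; less 30 min break → 9 h 17 min
Wed: 10:11 AM–4:10 PM = 5 h 59 min; less 30 min break → 5 h 29 min
Thu: 7:10 AM–6:18 PM = 11 h 8 min; less 30 min break → 10 h 38 min
Fri: 6:57 AM–11:01 AM = 4 h 4 min; less 30 min break → 3 h 34 min
Sat: 6:26 AM–12:20 PM = 5 h 54 min; less 30 min break → 5 h 24 min
Sun: 10:28 AM–4:20 PM = 5 h 52 min; less 30 min break → 5 h 22 min
Total: 9 h 17 min + 5 h 29 min + 10 h 38 min + 3 h 34 min + 5 h 24 min + 5 h 22 min = 39 h 44 min.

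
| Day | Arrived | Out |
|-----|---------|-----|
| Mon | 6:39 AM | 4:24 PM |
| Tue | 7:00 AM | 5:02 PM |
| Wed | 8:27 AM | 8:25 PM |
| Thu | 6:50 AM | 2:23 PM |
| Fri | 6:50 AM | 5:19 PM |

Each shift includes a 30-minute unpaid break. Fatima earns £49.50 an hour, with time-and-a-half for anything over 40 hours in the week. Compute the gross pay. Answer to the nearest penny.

£2520.79

Mon: 6:39 AM–4:24 PM = 9 h 45 min; less 30 min break → 9 h 15 min
Tue: 7:00 AM–5:02 PM = 10 h 2 min; less 30 min break → 9 h 32 min
Wed: 8:27 AM–8:25 PM = 11 h 58 min; less 30 min break → 11 h 28 min
Thu: 6:50 AM–2:23 PM = 7 h 33 min; less 30 min break → 7 h 3 min
Fri: 6:50 AM–5:19 PM = 10 h 29 min; less 30 min break → 9 h 59 min
Total worked: 47 h 17 min = 2837 min.
Regular 40 h 0 min = 2400 min at £49.50/h; overtime 7 h 17 min = 437 min at £74.25/h.
Pay = (2400 × £49.50 + 437 × £74.25) ÷ 60 = £2520.79.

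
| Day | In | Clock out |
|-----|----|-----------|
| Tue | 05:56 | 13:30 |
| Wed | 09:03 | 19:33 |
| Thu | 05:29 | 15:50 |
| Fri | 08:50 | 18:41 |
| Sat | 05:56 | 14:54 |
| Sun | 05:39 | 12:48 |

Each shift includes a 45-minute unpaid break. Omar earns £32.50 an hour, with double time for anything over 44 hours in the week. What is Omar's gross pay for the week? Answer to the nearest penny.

Tue: 05:56–13:30 = 7 h 34 min; less 45 min break → 6 h 49 min
Wed: 09:03–19:33 = 10 h 30 min; less 45 min break → 9 h 45 min
Thu: 05:29–15:50 = 10 h 21 min; less 45 min break → 9 h 36 min
Fri: 08:50–18:41 = 9 h 51 min; less 45 min break → 9 h 6 min
Sat: 05:56–14:54 = 8 h 58 min; less 45 min break → 8 h 13 min
Sun: 05:39–12:48 = 7 h 9 min; less 45 min break → 6 h 24 min
Total worked: 49 h 53 min = 2993 min.
Regular 44 h 0 min = 2640 min at £32.50/h; overtime 5 h 53 min = 353 min at £65.00/h.
Pay = (2640 × £32.50 + 353 × £65.00) ÷ 60 = £1812.42.

£1812.42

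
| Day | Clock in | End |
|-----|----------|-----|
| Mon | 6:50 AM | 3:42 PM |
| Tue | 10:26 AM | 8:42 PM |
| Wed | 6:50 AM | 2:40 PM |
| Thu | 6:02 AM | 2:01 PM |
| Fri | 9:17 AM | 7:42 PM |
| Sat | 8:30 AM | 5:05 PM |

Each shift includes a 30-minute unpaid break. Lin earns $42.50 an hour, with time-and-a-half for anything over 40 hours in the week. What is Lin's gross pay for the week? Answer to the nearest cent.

$2398.06

Mon: 6:50 AM–3:42 PM = 8 h 52 min; less 30 min break → 8 h 22 min
Tue: 10:26 AM–8:42 PM = 10 h 16 min; less 30 min break → 9 h 46 min
Wed: 6:50 AM–2:40 PM = 7 h 50 min; less 30 min break → 7 h 20 min
Thu: 6:02 AM–2:01 PM = 7 h 59 min; less 30 min break → 7 h 29 min
Fri: 9:17 AM–7:42 PM = 10 h 25 min; less 30 min break → 9 h 55 min
Sat: 8:30 AM–5:05 PM = 8 h 35 min; less 30 min break → 8 h 5 min
Total worked: 50 h 57 min = 3057 min.
Regular 40 h 0 min = 2400 min at $42.50/h; overtime 10 h 57 min = 657 min at $63.75/h.
Pay = (2400 × $42.50 + 657 × $63.75) ÷ 60 = $2398.06.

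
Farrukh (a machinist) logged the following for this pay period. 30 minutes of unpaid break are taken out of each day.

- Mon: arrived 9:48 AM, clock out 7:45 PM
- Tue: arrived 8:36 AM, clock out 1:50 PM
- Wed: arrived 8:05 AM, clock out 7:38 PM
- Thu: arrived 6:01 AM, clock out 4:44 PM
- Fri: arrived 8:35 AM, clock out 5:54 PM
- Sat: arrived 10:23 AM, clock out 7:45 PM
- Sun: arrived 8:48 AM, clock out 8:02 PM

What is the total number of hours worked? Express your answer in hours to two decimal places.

63.87 hours

Mon: 9:48 AM–7:45 PM = 9 h 57 min; less 30 min break → 9 h 27 min
Tue: 8:36 AM–1:50 PM = 5 h 14 min; less 30 min break → 4 h 44 min
Wed: 8:05 AM–7:38 PM = 11 h 33 min; less 30 min break → 11 h 3 min
Thu: 6:01 AM–4:44 PM = 10 h 43 min; less 30 min break → 10 h 13 min
Fri: 8:35 AM–5:54 PM = 9 h 19 min; less 30 min break → 8 h 49 min
Sat: 10:23 AM–7:45 PM = 9 h 22 min; less 30 min break → 8 h 52 min
Sun: 8:48 AM–8:02 PM = 11 h 14 min; less 30 min break → 10 h 44 min
Total: 9 h 27 min + 4 h 44 min + 11 h 3 min + 10 h 13 min + 8 h 49 min + 8 h 52 min + 10 h 44 min = 63 h 52 min.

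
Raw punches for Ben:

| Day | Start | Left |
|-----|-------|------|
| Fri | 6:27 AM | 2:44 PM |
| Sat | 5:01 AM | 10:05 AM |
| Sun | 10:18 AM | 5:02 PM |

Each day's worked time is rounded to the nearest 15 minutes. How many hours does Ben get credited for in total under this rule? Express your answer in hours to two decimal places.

Fri: 6:27 AM–2:44 PM = 8 h 17 min → rounds to 8 h 15 min
Sat: 5:01 AM–10:05 AM = 5 h 4 min → rounds to 5 h 0 min
Sun: 10:18 AM–5:02 PM = 6 h 44 min → rounds to 6 h 45 min
Total credited: 20 h 0 min.

20.00 hours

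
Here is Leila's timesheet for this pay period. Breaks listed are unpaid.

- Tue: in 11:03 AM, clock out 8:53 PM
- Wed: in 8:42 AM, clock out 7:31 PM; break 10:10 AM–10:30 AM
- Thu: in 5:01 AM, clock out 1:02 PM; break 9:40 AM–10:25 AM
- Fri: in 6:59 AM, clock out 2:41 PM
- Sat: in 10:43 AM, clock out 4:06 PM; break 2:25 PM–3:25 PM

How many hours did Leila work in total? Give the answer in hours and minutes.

Tue: 11:03 AM–8:53 PM = 9 h 50 min
Wed: 8:42 AM–7:31 PM = 10 h 49 min; less 20 min break → 10 h 29 min
Thu: 5:01 AM–1:02 PM = 8 h 1 min; less 45 min break → 7 h 16 min
Fri: 6:59 AM–2:41 PM = 7 h 42 min
Sat: 10:43 AM–4:06 PM = 5 h 23 min; less 60 min break → 4 h 23 min
Total: 9 h 50 min + 10 h 29 min + 7 h 16 min + 7 h 42 min + 4 h 23 min = 39 h 40 min.

39 h 40 min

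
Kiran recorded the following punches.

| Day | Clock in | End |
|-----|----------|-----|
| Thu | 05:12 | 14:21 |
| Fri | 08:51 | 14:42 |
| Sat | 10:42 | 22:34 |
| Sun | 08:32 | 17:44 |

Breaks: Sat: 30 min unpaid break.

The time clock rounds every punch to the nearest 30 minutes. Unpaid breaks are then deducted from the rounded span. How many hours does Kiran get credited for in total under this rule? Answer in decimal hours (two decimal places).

35.50 hours

Thu: in 05:12→05:00, out 14:21→14:30; 9 h 30 min
Fri: in 08:51→09:00, out 14:42→14:30; 5 h 30 min
Sat: in 10:42→10:30, out 22:34→22:30; 12 h 0 min − 30 min = 11 h 30 min
Sun: in 08:32→08:30, out 17:44→17:30; 9 h 0 min
Total credited: 35 h 30 min.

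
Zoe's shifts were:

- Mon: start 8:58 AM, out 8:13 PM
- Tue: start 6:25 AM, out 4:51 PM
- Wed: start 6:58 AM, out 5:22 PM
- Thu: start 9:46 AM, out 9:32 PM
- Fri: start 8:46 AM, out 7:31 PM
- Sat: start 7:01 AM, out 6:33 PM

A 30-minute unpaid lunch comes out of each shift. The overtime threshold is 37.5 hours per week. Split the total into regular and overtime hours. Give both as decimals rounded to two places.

Mon: 8:58 AM–8:13 PM = 11 h 15 min; less 30 min break → 10 h 45 min
Tue: 6:25 AM–4:51 PM = 10 h 26 min; less 30 min break → 9 h 56 min
Wed: 6:58 AM–5:22 PM = 10 h 24 min; less 30 min break → 9 h 54 min
Thu: 9:46 AM–9:32 PM = 11 h 46 min; less 30 min break → 11 h 16 min
Fri: 8:46 AM–7:31 PM = 10 h 45 min; less 30 min break → 10 h 15 min
Sat: 7:01 AM–6:33 PM = 11 h 32 min; less 30 min break → 11 h 2 min
Total worked: 63 h 8 min = 63.13 h.
Threshold 37.5 h → overtime 25 h 38 min, regular 37 h 30 min.

Regular 37.50 hours, overtime 25.63 hours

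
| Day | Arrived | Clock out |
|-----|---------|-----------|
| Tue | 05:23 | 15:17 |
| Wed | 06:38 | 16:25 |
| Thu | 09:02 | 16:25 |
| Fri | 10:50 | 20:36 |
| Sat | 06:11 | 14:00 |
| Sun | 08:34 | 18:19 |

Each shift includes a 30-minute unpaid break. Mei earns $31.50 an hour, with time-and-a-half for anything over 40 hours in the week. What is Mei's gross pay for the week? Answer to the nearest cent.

$1798.65

Tue: 05:23–15:17 = 9 h 54 min; less 30 min break → 9 h 24 min
Wed: 06:38–16:25 = 9 h 47 min; less 30 min break → 9 h 17 min
Thu: 09:02–16:25 = 7 h 23 min; less 30 min break → 6 h 53 min
Fri: 10:50–20:36 = 9 h 46 min; less 30 min break → 9 h 16 min
Sat: 06:11–14:00 = 7 h 49 min; less 30 min break → 7 h 19 min
Sun: 08:34–18:19 = 9 h 45 min; less 30 min break → 9 h 15 min
Total worked: 51 h 24 min = 3084 min.
Regular 40 h 0 min = 2400 min at $31.50/h; overtime 11 h 24 min = 684 min at $47.25/h.
Pay = (2400 × $31.50 + 684 × $47.25) ÷ 60 = $1798.65.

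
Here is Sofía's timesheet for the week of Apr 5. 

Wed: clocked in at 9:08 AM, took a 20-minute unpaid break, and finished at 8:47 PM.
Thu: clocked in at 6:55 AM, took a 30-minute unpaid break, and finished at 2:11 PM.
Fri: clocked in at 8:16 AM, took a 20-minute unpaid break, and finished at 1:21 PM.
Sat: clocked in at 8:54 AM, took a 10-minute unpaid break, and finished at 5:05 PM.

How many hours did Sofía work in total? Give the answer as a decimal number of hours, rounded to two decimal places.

30.85 hours

Wed: 9:08 AM–8:47 PM = 11 h 39 min; less 20 min break → 11 h 19 min
Thu: 6:55 AM–2:11 PM = 7 h 16 min; less 30 min break → 6 h 46 min
Fri: 8:16 AM–1:21 PM = 5 h 5 min; less 20 min break → 4 h 45 min
Sat: 8:54 AM–5:05 PM = 8 h 11 min; less 10 min break → 8 h 1 min
Total: 11 h 19 min + 6 h 46 min + 4 h 45 min + 8 h 1 min = 30 h 51 min.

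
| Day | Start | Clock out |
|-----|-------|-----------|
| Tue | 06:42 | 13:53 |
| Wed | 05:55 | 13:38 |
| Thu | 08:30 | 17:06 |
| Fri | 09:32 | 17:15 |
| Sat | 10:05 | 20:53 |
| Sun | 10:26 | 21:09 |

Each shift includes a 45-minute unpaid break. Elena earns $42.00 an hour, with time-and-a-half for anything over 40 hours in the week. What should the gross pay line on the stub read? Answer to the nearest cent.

$2198.70

Tue: 06:42–13:53 = 7 h 11 min; less 45 min break → 6 h 26 min
Wed: 05:55–13:38 = 7 h 43 min; less 45 min break → 6 h 58 min
Thu: 08:30–17:06 = 8 h 36 min; less 45 min break → 7 h 51 min
Fri: 09:32–17:15 = 7 h 43 min; less 45 min break → 6 h 58 min
Sat: 10:05–20:53 = 10 h 48 min; less 45 min break → 10 h 3 min
Sun: 10:26–21:09 = 10 h 43 min; less 45 min break → 9 h 58 min
Total worked: 48 h 14 min = 2894 min.
Regular 40 h 0 min = 2400 min at $42.00/h; overtime 8 h 14 min = 494 min at $63.00/h.
Pay = (2400 × $42.00 + 494 × $63.00) ÷ 60 = $2198.70.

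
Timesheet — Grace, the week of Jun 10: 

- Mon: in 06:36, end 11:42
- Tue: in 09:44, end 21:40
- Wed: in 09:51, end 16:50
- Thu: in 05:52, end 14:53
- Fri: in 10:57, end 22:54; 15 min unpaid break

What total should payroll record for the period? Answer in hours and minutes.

Mon: 06:36–11:42 = 5 h 6 min
Tue: 09:44–21:40 = 11 h 56 min
Wed: 09:51–16:50 = 6 h 59 min
Thu: 05:52–14:53 = 9 h 1 min
Fri: 10:57–22:54 = 11 h 57 min; less 15 min break → 11 h 42 min
Total: 5 h 6 min + 11 h 56 min + 6 h 59 min + 9 h 1 min + 11 h 42 min = 44 h 44 min.

44 h 44 min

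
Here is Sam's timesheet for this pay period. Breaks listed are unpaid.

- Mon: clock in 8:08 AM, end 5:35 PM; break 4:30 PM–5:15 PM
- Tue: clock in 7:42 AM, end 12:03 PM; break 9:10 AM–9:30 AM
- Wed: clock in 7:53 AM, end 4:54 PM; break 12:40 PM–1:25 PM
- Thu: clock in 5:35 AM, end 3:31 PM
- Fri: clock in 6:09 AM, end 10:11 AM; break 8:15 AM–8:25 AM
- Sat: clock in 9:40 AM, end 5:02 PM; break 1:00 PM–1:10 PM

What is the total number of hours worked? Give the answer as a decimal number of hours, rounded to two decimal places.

41.98 hours

Mon: 8:08 AM–5:35 PM = 9 h 27 min; less 45 min break → 8 h 42 min
Tue: 7:42 AM–12:03 PM = 4 h 21 min; less 20 min break → 4 h 1 min
Wed: 7:53 AM–4:54 PM = 9 h 1 min; less 45 min break → 8 h 16 min
Thu: 5:35 AM–3:31 PM = 9 h 56 min
Fri: 6:09 AM–10:11 AM = 4 h 2 min; less 10 min break → 3 h 52 min
Sat: 9:40 AM–5:02 PM = 7 h 22 min; less 10 min break → 7 h 12 min
Total: 8 h 42 min + 4 h 1 min + 8 h 16 min + 9 h 56 min + 3 h 52 min + 7 h 12 min = 41 h 59 min.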